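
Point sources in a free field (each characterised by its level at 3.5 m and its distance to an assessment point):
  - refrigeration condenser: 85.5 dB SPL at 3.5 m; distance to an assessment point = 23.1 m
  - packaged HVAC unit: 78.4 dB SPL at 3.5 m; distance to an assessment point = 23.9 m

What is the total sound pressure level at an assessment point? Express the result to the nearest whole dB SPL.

70 dB SPL

Apply inverse-square spreading to bring every level to the receiver, then sum 10^(L/10).
refrigeration condenser: 85.5 − 20·log₁₀(23.1/3.5) = 85.5 − 16.39 = 69.11 dB SPL.
packaged HVAC unit: 78.4 − 20·log₁₀(23.9/3.5) = 78.4 − 16.69 = 61.71 dB SPL.
Σ 10^(L/10) = 9.629e+06 → L_total = 10·log₁₀(9.629e+06) = 69.84 dB SPL.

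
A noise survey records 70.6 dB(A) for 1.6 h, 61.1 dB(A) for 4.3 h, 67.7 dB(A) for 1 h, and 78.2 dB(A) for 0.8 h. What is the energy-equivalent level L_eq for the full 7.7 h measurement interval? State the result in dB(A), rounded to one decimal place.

70.3 dB(A)

Weight each interval's intensity by its duration and average over T = 7.7 h:
Σ tᵢ·10^(Lᵢ/10) = 1.6·10^(70.6/10) + 4.3·10^(61.1/10) + 1·10^(67.7/10) + 0.8·10^(78.2/10) = 8.265e+07.
L_eq = 10·log₁₀(8.265e+07/7.7) = 70.31 dB(A).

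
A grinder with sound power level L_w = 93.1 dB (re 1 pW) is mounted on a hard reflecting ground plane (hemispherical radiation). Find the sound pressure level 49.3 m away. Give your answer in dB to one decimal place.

51.3 dB

The power spreads over a hemisphere of area 2π·r², so L_p = L_w − 10·log₁₀(2π·r²).
2π·r² = 1.527e+04 m², 10·log₁₀ of that is 41.839 dB.
L_p = 93.1 − 41.839 = 51.26 dB.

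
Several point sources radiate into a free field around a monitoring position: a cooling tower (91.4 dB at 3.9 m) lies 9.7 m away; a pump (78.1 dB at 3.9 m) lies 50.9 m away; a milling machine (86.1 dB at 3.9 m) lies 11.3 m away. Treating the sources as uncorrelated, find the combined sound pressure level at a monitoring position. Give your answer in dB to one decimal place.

84.3 dB

Propagate each source to the receiver with L = L_ref − 20·log₁₀(r/r_ref), then add intensities.
cooling tower: 91.4 − 20·log₁₀(9.7/3.9) = 91.4 − 7.91 = 83.49 dB.
pump: 78.1 − 20·log₁₀(50.9/3.9) = 78.1 − 22.31 = 55.79 dB.
milling machine: 86.1 − 20·log₁₀(11.3/3.9) = 86.1 − 9.24 = 76.86 dB.
Σ 10^(L/10) = 2.720e+08 → L_total = 10·log₁₀(2.720e+08) = 84.35 dB.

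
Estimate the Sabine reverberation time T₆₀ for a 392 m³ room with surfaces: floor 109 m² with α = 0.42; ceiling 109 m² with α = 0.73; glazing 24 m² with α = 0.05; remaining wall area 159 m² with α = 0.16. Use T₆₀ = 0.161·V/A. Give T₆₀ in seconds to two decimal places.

0.42 s

Total absorption A = 109·0.42 + 109·0.73 + 24·0.05 + 159·0.16 = 151.99 m² sabins.
T₆₀ = 0.161 × 392 / 151.99 = 0.415 s.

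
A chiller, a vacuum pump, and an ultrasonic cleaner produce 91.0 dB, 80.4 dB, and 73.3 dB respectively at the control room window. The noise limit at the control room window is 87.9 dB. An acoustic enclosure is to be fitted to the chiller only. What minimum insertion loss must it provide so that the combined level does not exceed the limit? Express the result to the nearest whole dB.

Everything except the chiller sums to 10^(80.4/10) + 10^(73.3/10) = 1.310e+08 in linear terms, 81.17 dB.
The limit corresponds to 10^(87.9/10) = 6.166e+08; subtracting the fixed part leaves 4.856e+08 for the chiller, i.e. 86.86 dB.
So the chiller must be reduced from 91.0 to 86.86 dB: IL = 4.14 dB.

4 dB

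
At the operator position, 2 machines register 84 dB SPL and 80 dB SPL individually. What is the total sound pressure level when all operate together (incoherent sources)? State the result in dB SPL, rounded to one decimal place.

85.5 dB SPL

For uncorrelated sources the intensities add, so convert each level to linear form, sum, and take 10·log₁₀ of the total.
Σ 10^(L/10) = 10^(84/10) + 10^(80/10) = 3.512e+08.
L_total = 10·log₁₀(3.512e+08) = 85.46 dB SPL.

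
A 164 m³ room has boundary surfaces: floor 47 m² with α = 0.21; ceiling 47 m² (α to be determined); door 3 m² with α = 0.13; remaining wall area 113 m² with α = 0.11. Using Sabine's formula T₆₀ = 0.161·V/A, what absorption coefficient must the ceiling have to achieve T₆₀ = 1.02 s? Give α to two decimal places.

Required total absorption A = 0.161·164/1.02 = 25.89 m².
Absorption from the other surfaces = 47·0.21 + 3·0.13 + 113·0.11 = 22.69 m², so the ceiling must supply 3.20 m² over 47 m².
α = 3.20/47 = 0.068.

0.07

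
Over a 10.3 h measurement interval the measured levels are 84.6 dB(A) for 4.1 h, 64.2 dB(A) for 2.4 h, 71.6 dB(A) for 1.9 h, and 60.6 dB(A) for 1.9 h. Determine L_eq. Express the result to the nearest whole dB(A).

81 dB(A)

The energy average is taken in the linear domain: L_eq = 10·log₁₀[(Σ tᵢ·10^(Lᵢ/10))/T], T = 10.3 h.
Σ tᵢ·10^(Lᵢ/10) = 4.1·10^(84.6/10) + 2.4·10^(64.2/10) + 1.9·10^(71.6/10) + 1.9·10^(60.6/10) = 1.218e+09.
L_eq = 10·log₁₀(1.218e+09/10.3) = 80.73 dB(A).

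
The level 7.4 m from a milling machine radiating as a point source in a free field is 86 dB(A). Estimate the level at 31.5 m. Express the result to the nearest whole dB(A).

Point-source attenuation: ΔL = 20·log₁₀(r₂/r₁) = 20·log₁₀(31.5/7.4) = 12.582 dB.
L₂ = 86 − 20·log₁₀(31.5/7.4) = 86 − 12.582 = 73.42 dB(A).

73 dB(A)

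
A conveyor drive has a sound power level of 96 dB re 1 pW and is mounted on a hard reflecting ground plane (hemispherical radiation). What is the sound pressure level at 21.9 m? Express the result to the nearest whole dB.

L_p = L_w − 10·log₁₀(2π·r²) with r = 21.9 m.
2π·r² = 3013 m², 10·log₁₀ of that is 34.791 dB.
L_p = 96 − 34.791 = 61.21 dB.

61 dB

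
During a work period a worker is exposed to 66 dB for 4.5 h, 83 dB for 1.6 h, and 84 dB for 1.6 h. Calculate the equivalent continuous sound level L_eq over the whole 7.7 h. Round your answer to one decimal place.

L_eq = 10·log₁₀[(1/T)·Σ tᵢ·10^(Lᵢ/10)] with T = 7.7 h.
Σ tᵢ·10^(Lᵢ/10) = 4.5·10^(66/10) + 1.6·10^(83/10) + 1.6·10^(84/10) = 7.391e+08.
L_eq = 10·log₁₀(7.391e+08/7.7) = 79.82 dB.

79.8 dB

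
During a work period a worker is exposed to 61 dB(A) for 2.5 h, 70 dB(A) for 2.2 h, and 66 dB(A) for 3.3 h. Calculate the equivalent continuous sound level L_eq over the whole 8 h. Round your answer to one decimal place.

66.8 dB(A)

The energy average is taken in the linear domain: L_eq = 10·log₁₀[(Σ tᵢ·10^(Lᵢ/10))/T], T = 8 h.
Σ tᵢ·10^(Lᵢ/10) = 2.5·10^(61/10) + 2.2·10^(70/10) + 3.3·10^(66/10) = 3.828e+07.
L_eq = 10·log₁₀(3.828e+07/8) = 66.80 dB(A).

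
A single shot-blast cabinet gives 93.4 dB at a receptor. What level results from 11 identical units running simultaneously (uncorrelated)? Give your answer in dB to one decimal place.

103.8 dB

L_total = L₁ + 10·log₁₀ N for N identical incoherent sources.
L_total = 93.4 + 10·log₁₀(11) = 93.4 + 10.414 = 103.81 dB.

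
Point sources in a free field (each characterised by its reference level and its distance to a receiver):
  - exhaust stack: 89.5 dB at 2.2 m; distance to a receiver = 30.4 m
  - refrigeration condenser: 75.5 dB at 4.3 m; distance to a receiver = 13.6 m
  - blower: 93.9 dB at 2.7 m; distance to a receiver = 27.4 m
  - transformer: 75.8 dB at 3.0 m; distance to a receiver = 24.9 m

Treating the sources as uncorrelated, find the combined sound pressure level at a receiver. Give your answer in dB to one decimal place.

75.1 dB

Propagate each source to the receiver with L = L_ref − 20·log₁₀(r/r_ref), then add intensities.
exhaust stack: 89.5 − 20·log₁₀(30.4/2.2) = 89.5 − 22.81 = 66.69 dB.
refrigeration condenser: 75.5 − 20·log₁₀(13.6/4.3) = 75.5 − 10.00 = 65.50 dB.
blower: 93.9 − 20·log₁₀(27.4/2.7) = 93.9 − 20.13 = 73.77 dB.
transformer: 75.8 − 20·log₁₀(24.9/3.0) = 75.8 − 18.38 = 57.42 dB.
Σ 10^(L/10) = 3.260e+07 → L_total = 10·log₁₀(3.260e+07) = 75.13 dB.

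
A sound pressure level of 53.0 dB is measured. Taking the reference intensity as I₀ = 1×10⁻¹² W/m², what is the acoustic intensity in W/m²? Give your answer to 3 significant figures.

2.00e-07 W/m²

I = I₀·10^(L/10) = 10⁻¹² × 10^(53.0/10) = 10^(-6.700).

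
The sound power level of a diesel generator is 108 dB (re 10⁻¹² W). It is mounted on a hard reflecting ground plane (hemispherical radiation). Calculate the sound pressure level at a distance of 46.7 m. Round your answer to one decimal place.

L_p = L_w − 10·log₁₀(2π·r²) with r = 46.7 m.
2π·r² = 1.37e+04 m², 10·log₁₀ of that is 41.368 dB.
L_p = 108 − 41.368 = 66.63 dB.

66.6 dB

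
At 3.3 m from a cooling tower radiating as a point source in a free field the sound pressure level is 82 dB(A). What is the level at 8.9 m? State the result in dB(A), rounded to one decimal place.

Point-source attenuation: ΔL = 20·log₁₀(r₂/r₁) = 20·log₁₀(8.9/3.3) = 8.618 dB.
L₂ = 82 − 20·log₁₀(8.9/3.3) = 82 − 8.618 = 73.38 dB(A).

73.4 dB(A)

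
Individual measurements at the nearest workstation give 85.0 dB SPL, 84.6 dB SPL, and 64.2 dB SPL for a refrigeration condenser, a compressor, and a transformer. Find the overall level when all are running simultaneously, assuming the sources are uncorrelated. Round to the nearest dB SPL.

88 dB SPL

For uncorrelated sources the intensities add, so convert each level to linear form, sum, and take 10·log₁₀ of the total.
Σ 10^(L/10) = 10^(85.0/10) + 10^(84.6/10) + 10^(64.2/10) = 6.073e+08.
L_total = 10·log₁₀(6.073e+08) = 87.83 dB SPL.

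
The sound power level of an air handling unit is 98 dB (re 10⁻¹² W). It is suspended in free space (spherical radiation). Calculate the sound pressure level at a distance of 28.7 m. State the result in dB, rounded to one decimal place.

The power spreads over a sphere of area 4π·r², so L_p = L_w − 10·log₁₀(4π·r²).
4π·r² = 1.035e+04 m², 10·log₁₀ of that is 40.150 dB.
L_p = 98 − 40.150 = 57.85 dB.

57.9 dB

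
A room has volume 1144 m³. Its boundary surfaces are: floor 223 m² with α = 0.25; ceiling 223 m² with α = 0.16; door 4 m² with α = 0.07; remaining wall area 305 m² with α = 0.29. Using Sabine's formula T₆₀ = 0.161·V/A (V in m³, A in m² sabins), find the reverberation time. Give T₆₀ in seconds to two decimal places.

Summing Sᵢαᵢ: 223·0.25 + 223·0.16 + 4·0.07 + 305·0.29 = 180.16 m².
T₆₀ = 0.161·V/A = 0.161·1144/180.16 = 1.022 s.

1.02 s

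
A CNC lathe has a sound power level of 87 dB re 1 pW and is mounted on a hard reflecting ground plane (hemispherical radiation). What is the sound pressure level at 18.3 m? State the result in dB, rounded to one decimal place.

Free-field hemispherical radiation: L_p = L_w − 10·log₁₀(2π·r²), r = 18.3 m.
2π·r² = 2104 m², 10·log₁₀ of that is 33.231 dB.
L_p = 87 − 33.231 = 53.77 dB.

53.8 dB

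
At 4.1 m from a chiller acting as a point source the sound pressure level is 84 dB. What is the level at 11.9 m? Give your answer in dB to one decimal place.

74.7 dB

For a point source, L₂ = L₁ − 20·log₁₀(r₂/r₁).
L₂ = 84 − 20·log₁₀(11.9/4.1) = 84 − 9.255 = 74.74 dB.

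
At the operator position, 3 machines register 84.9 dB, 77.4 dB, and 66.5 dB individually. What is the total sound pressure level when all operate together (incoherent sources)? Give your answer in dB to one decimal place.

85.7 dB

For uncorrelated sources the intensities add, so convert each level to linear form, sum, and take 10·log₁₀ of the total.
Σ 10^(L/10) = 10^(84.9/10) + 10^(77.4/10) + 10^(66.5/10) = 3.685e+08.
L_total = 10·log₁₀(3.685e+08) = 85.66 dB.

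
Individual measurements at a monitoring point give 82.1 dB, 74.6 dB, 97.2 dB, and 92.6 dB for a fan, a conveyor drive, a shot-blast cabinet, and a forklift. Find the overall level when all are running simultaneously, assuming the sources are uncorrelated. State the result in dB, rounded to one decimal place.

Incoherent sources combine by intensity addition: L_total = 10·log₁₀(Σ 10^(L_i/10)).
Σ 10^(L/10) = 10^(82.1/10) + 10^(74.6/10) + 10^(97.2/10) + 10^(92.6/10) = 7.259e+09.
L_total = 10·log₁₀(7.259e+09) = 98.61 dB.

98.6 dB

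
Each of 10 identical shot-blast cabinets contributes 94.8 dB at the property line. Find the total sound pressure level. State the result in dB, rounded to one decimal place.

N identical incoherent sources raise the level by 10·log₁₀ N.
L_total = 94.8 + 10·log₁₀(10) = 94.8 + 10.000 = 104.80 dB.

104.8 dB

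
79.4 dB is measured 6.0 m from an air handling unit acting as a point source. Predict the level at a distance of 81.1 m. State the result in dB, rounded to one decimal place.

56.8 dB

Point-source attenuation: ΔL = 20·log₁₀(r₂/r₁) = 20·log₁₀(81.1/6.0) = 22.617 dB.
L₂ = 79.4 − 20·log₁₀(81.1/6.0) = 79.4 − 22.617 = 56.78 dB.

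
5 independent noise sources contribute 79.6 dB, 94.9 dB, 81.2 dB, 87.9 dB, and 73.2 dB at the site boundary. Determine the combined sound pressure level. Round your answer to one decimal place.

96.0 dB

For uncorrelated sources the intensities add, so convert each level to linear form, sum, and take 10·log₁₀ of the total.
Σ 10^(L/10) = 10^(79.6/10) + 10^(94.9/10) + 10^(81.2/10) + 10^(87.9/10) + 10^(73.2/10) = 3.951e+09.
L_total = 10·log₁₀(3.951e+09) = 95.97 dB.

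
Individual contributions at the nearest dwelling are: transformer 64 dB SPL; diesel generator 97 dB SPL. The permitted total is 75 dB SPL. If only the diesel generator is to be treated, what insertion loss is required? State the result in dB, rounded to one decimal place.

22.4 dB

The untreated sources together contribute 10^(64/10) = 2.512e+06, i.e. 64.00 dB SPL.
The limit corresponds to 10^(75/10) = 3.162e+07; subtracting the fixed part leaves 2.911e+07 for the diesel generator, i.e. 74.64 dB SPL.
So the diesel generator must be reduced from 97 to 74.64 dB SPL: IL = 22.36 dB.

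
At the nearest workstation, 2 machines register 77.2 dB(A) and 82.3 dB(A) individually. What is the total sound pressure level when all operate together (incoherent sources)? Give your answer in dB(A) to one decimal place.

Incoherent sources combine by intensity addition: L_total = 10·log₁₀(Σ 10^(L_i/10)).
Σ 10^(L/10) = 10^(77.2/10) + 10^(82.3/10) = 2.223e+08.
L_total = 10·log₁₀(2.223e+08) = 83.47 dB(A).

83.5 dB(A)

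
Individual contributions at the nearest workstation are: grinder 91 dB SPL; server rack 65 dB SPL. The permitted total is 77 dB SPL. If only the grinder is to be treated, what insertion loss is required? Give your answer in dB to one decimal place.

14.3 dB

The untreated sources together contribute 10^(65/10) = 3.162e+06, i.e. 65.00 dB SPL.
To meet 77 dB SPL overall, the treated grinder may contribute at most 10^(77/10) − 3.162e+06 = 4.696e+07, i.e. 76.72 dB SPL.
So the grinder must be reduced from 91 to 76.72 dB SPL: IL = 14.28 dB.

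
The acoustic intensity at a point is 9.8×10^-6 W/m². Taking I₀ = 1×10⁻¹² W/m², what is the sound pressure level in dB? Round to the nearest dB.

Dividing by I₀ shifts the exponent by 12: I/I₀ = 9.8×10^6.
L = 10·(0.9912 + 6) = 69.91 dB.

70 dB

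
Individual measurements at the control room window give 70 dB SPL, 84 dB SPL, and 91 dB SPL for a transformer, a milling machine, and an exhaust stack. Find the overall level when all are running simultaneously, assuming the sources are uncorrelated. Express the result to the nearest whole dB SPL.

92 dB SPL

For uncorrelated sources the intensities add, so convert each level to linear form, sum, and take 10·log₁₀ of the total.
Σ 10^(L/10) = 10^(70/10) + 10^(84/10) + 10^(91/10) = 1.520e+09.
L_total = 10·log₁₀(1.520e+09) = 91.82 dB SPL.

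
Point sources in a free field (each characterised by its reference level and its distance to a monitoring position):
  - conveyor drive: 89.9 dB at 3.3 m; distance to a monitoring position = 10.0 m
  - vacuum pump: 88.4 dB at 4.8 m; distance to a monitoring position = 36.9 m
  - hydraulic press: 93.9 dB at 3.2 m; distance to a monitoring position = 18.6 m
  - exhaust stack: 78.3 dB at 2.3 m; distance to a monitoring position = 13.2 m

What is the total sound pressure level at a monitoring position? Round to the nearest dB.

Propagate each source to the receiver with L = L_ref − 20·log₁₀(r/r_ref), then add intensities.
conveyor drive: 89.9 − 20·log₁₀(10.0/3.3) = 89.9 − 9.63 = 80.27 dB.
vacuum pump: 88.4 − 20·log₁₀(36.9/4.8) = 88.4 − 17.72 = 70.68 dB.
hydraulic press: 93.9 − 20·log₁₀(18.6/3.2) = 93.9 − 15.29 = 78.61 dB.
exhaust stack: 78.3 − 20·log₁₀(13.2/2.3) = 78.3 − 15.18 = 63.12 dB.
Σ 10^(L/10) = 1.928e+08 → L_total = 10·log₁₀(1.928e+08) = 82.85 dB.

83 dB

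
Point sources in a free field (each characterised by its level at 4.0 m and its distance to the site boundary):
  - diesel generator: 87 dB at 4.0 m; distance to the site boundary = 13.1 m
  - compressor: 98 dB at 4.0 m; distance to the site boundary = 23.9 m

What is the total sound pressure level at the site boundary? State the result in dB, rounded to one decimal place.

First find each source's level at the receiver (point-source: −20·log₁₀(r/r_ref)), then combine on an intensity basis.
diesel generator: 87 − 20·log₁₀(13.1/4.0) = 87 − 10.30 = 76.70 dB.
compressor: 98 − 20·log₁₀(23.9/4.0) = 98 − 15.53 = 82.47 dB.
Σ 10^(L/10) = 2.235e+08 → L_total = 10·log₁₀(2.235e+08) = 83.49 dB.

83.5 dB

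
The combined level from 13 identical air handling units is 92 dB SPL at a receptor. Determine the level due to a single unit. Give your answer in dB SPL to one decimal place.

80.9 dB SPL

Dividing the total intensity by 13 lowers the level by 10·log₁₀ 13 = 11.139 dB: L₁ = 92 − 11.139.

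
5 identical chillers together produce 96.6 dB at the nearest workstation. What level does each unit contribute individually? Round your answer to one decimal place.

For N identical incoherent sources L_total = L₁ + 10·log₁₀ N, so L₁ = 96.6 − 10·log₁₀(5) = 96.6 − 6.990.

89.6 dB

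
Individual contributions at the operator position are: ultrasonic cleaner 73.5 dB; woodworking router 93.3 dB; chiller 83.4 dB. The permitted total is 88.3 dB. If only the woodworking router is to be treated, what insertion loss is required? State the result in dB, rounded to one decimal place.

6.9 dB

Everything except the woodworking router sums to 10^(73.5/10) + 10^(83.4/10) = 2.412e+08 in linear terms, 83.82 dB.
To meet 88.3 dB overall, the treated woodworking router may contribute at most 10^(88.3/10) − 2.412e+08 = 4.349e+08, i.e. 86.38 dB.
So the woodworking router must be reduced from 93.3 to 86.38 dB: IL = 6.92 dB.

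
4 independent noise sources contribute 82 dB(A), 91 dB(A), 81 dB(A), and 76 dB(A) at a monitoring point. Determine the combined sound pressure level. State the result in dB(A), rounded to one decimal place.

Incoherent sources combine by intensity addition: L_total = 10·log₁₀(Σ 10^(L_i/10)).
Σ 10^(L/10) = 10^(82/10) + 10^(91/10) + 10^(81/10) + 10^(76/10) = 1.583e+09.
L_total = 10·log₁₀(1.583e+09) = 92.00 dB(A).

92.0 dB(A)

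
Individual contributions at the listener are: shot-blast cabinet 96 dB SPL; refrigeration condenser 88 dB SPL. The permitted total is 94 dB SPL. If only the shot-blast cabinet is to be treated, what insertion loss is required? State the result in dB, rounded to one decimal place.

3.3 dB

Fixed contribution from the other source: Σ 10^(L/10) = 10^(88/10) = 6.310e+08 (88.00 dB SPL).
The limit corresponds to 10^(94/10) = 2.512e+09; subtracting the fixed part leaves 1.881e+09 for the shot-blast cabinet, i.e. 92.74 dB SPL.
Required insertion loss = 96 − 92.74 = 3.26 dB.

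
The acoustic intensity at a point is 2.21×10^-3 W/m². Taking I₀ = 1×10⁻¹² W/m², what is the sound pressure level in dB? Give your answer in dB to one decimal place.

I/I₀ = 2.21×10^-3/10⁻¹² = 2.21×10^9, and L = 10·log₁₀(I/I₀).
L = 10·(0.3444 + 9) = 93.44 dB.

93.4 dB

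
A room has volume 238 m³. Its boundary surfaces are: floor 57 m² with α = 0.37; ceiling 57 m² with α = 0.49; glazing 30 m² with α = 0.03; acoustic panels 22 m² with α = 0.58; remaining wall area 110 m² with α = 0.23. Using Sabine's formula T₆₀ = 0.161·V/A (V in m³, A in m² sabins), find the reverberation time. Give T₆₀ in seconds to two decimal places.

0.44 s

A = Σ Sᵢαᵢ = 57·0.37 + 57·0.49 + 30·0.03 + 22·0.58 + 110·0.23 = 87.98 m².
T₆₀ = 0.161·V/A = 0.161·238/87.98 = 0.436 s.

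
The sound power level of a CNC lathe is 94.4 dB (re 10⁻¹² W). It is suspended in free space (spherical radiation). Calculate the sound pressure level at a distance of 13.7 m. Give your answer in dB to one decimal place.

60.7 dB

The power spreads over a sphere of area 4π·r², so L_p = L_w − 10·log₁₀(4π·r²).
4π·r² = 2359 m², 10·log₁₀ of that is 33.727 dB.
L_p = 94.4 − 33.727 = 60.67 dB.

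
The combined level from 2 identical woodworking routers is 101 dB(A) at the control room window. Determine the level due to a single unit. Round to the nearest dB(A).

98 dB(A)

2 equal contributions raise the level by 10·log₁₀ 2 = 3.010 dB, so each unit alone gives 101 − 3.010.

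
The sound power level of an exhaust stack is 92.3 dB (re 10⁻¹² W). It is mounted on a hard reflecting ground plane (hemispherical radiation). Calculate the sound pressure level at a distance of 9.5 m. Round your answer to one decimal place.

64.8 dB

L_p = L_w − 10·log₁₀(2π·r²) with r = 9.5 m.
2π·r² = 567.1 m², 10·log₁₀ of that is 27.536 dB.
L_p = 92.3 − 27.536 = 64.76 dB.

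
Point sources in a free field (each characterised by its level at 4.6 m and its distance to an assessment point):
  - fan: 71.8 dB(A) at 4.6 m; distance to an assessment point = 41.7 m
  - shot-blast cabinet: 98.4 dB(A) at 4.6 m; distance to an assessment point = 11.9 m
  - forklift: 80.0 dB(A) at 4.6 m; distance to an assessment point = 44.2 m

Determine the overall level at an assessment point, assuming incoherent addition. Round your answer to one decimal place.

90.1 dB(A)

Propagate each source to the receiver with L = L_ref − 20·log₁₀(r/r_ref), then add intensities.
fan: 71.8 − 20·log₁₀(41.7/4.6) = 71.8 − 19.15 = 52.65 dB(A).
shot-blast cabinet: 98.4 − 20·log₁₀(11.9/4.6) = 98.4 − 8.26 = 90.14 dB(A).
forklift: 80.0 − 20·log₁₀(44.2/4.6) = 80.0 − 19.65 = 60.35 dB(A).
Σ 10^(L/10) = 1.035e+09 → L_total = 10·log₁₀(1.035e+09) = 90.15 dB(A).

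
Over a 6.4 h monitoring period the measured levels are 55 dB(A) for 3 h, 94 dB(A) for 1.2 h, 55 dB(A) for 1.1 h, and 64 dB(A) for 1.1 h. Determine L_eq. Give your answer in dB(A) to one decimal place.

L_eq = 10·log₁₀[(1/T)·Σ tᵢ·10^(Lᵢ/10)] with T = 6.4 h.
Σ tᵢ·10^(Lᵢ/10) = 3·10^(55/10) + 1.2·10^(94/10) + 1.1·10^(55/10) + 1.1·10^(64/10) = 3.018e+09.
L_eq = 10·log₁₀(3.018e+09/6.4) = 86.74 dB(A).

86.7 dB(A)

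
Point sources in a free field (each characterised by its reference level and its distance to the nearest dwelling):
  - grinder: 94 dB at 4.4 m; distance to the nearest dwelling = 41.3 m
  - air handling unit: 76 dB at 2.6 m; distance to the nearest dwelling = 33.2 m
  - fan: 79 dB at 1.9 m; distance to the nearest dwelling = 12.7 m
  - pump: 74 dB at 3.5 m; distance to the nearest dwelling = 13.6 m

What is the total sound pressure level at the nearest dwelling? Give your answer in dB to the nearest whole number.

First find each source's level at the receiver (point-source: −20·log₁₀(r/r_ref)), then combine on an intensity basis.
grinder: 94 − 20·log₁₀(41.3/4.4) = 94 − 19.45 = 74.55 dB.
air handling unit: 76 − 20·log₁₀(33.2/2.6) = 76 − 22.12 = 53.88 dB.
fan: 79 − 20·log₁₀(12.7/1.9) = 79 − 16.50 = 62.50 dB.
pump: 74 − 20·log₁₀(13.6/3.5) = 74 − 11.79 = 62.21 dB.
Σ 10^(L/10) = 3.220e+07 → L_total = 10·log₁₀(3.220e+07) = 75.08 dB.

75 dB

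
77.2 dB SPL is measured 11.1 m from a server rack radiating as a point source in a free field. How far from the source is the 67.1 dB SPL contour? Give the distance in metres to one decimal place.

35.5 m

Point-source spreading drops the level by 20·log₁₀(r₂/r₁); inverting, r₂/r₁ = 10^(ΔL/20).
r₂ = 11.1·10^((77.2−67.1)/20) = 11.1·10^(10.1/20) = 35.51 m.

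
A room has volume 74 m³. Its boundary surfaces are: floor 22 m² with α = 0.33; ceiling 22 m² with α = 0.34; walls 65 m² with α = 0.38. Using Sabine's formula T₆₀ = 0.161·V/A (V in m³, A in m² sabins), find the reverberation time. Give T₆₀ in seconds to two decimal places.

A = Σ Sᵢαᵢ = 22·0.33 + 22·0.34 + 65·0.38 = 39.44 m².
T₆₀ = 0.161 × 74 / 39.44 = 0.302 s.

0.30 s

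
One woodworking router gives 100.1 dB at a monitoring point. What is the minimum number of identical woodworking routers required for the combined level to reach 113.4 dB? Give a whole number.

The shortfall is 113.4 − 100.1 = 13.3 dB, and N units add 10·log₁₀ N, so need 10·log₁₀ N ≥ 13.3.
N ≥ 10^(13.3/10) = 21.380, so N = 22.

22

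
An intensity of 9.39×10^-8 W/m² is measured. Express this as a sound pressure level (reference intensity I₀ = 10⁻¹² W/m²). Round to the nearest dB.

I/I₀ = 9.39×10^-8/10⁻¹² = 9.39×10^4, and L = 10·log₁₀(I/I₀).
L = 10·(0.9727 + 4) = 49.73 dB.

50 dB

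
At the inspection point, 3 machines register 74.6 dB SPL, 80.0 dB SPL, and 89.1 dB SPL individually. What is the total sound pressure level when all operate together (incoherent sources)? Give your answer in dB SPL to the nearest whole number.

90 dB SPL

Incoherent sources combine by intensity addition: L_total = 10·log₁₀(Σ 10^(L_i/10)).
Σ 10^(L/10) = 10^(74.6/10) + 10^(80.0/10) + 10^(89.1/10) = 9.417e+08.
L_total = 10·log₁₀(9.417e+08) = 89.74 dB SPL.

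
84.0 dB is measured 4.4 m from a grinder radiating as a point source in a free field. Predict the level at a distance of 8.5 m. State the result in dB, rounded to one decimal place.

78.3 dB

Spherical spreading from a point source gives a 20·log₁₀(r₂/r₁) drop.
L₂ = 84.0 − 20·log₁₀(8.5/4.4) = 84.0 − 5.719 = 78.28 dB.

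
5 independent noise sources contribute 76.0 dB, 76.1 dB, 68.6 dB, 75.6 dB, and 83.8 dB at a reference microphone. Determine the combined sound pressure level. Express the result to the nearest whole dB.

For uncorrelated sources the intensities add, so convert each level to linear form, sum, and take 10·log₁₀ of the total.
Σ 10^(L/10) = 10^(76.0/10) + 10^(76.1/10) + 10^(68.6/10) + 10^(75.6/10) + 10^(83.8/10) = 3.640e+08.
L_total = 10·log₁₀(3.640e+08) = 85.61 dB.

86 dB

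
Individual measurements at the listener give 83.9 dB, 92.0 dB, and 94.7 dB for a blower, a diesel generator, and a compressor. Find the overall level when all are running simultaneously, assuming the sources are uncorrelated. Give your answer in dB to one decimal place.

Incoherent sources combine by intensity addition: L_total = 10·log₁₀(Σ 10^(L_i/10)).
Σ 10^(L/10) = 10^(83.9/10) + 10^(92.0/10) + 10^(94.7/10) = 4.782e+09.
L_total = 10·log₁₀(4.782e+09) = 96.80 dB.

96.8 dB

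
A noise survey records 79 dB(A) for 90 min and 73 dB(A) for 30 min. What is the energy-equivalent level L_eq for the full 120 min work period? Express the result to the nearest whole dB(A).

Weight each interval's intensity by its duration and average over T = 120 min:
Σ tᵢ·10^(Lᵢ/10) = 90·10^(79/10) + 30·10^(73/10) = 7.748e+09.
L_eq = 10·log₁₀(7.748e+09/120) = 78.10 dB(A).

78 dB(A)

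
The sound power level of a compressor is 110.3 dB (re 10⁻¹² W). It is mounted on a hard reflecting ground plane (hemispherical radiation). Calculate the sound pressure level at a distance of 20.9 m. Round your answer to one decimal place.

L_p = L_w − 10·log₁₀(2π·r²) with r = 20.9 m.
2π·r² = 2745 m², 10·log₁₀ of that is 34.385 dB.
L_p = 110.3 − 34.385 = 75.92 dB.

75.9 dB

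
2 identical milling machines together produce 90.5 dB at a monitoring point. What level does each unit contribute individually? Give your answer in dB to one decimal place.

For N identical incoherent sources L_total = L₁ + 10·log₁₀ N, so L₁ = 90.5 − 10·log₁₀(2) = 90.5 − 3.010.

87.5 dB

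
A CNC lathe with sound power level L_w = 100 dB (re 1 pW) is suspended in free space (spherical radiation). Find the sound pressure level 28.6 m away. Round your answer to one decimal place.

The power spreads over a sphere of area 4π·r², so L_p = L_w − 10·log₁₀(4π·r²).
4π·r² = 1.028e+04 m², 10·log₁₀ of that is 40.119 dB.
L_p = 100 − 40.119 = 59.88 dB.

59.9 dB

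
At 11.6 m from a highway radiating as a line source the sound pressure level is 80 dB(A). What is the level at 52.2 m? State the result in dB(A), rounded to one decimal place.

For a line source, L₂ = L₁ − 10·log₁₀(r₂/r₁).
L₂ = 80 − 10·log₁₀(52.2/11.6) = 80 − 6.532 = 73.47 dB(A).

73.5 dB(A)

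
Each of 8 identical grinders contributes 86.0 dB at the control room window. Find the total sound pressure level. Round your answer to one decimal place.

95.0 dB

L_total = L₁ + 10·log₁₀ N for N identical incoherent sources.
L_total = 86.0 + 10·log₁₀(8) = 86.0 + 9.031 = 95.03 dB.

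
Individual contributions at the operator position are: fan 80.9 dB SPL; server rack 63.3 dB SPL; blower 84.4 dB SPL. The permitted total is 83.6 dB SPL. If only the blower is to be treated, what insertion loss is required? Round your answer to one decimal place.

Everything except the blower sums to 10^(80.9/10) + 10^(63.3/10) = 1.252e+08 in linear terms, 80.97 dB SPL.
To meet 83.6 dB SPL overall, the treated blower may contribute at most 10^(83.6/10) − 1.252e+08 = 1.039e+08, i.e. 80.17 dB SPL.
Required insertion loss = 84.4 − 80.17 = 4.23 dB.

4.2 dB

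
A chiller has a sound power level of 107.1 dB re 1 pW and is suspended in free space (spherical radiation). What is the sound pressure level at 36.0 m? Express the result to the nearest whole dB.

The power spreads over a sphere of area 4π·r², so L_p = L_w − 10·log₁₀(4π·r²).
4π·r² = 1.629e+04 m², 10·log₁₀ of that is 42.118 dB.
L_p = 107.1 − 42.118 = 64.98 dB.

65 dB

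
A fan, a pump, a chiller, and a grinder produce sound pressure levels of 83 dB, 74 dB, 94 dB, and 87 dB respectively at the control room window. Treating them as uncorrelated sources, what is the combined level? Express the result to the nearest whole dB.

Incoherent sources combine by intensity addition: L_total = 10·log₁₀(Σ 10^(L_i/10)).
Σ 10^(L/10) = 10^(83/10) + 10^(74/10) + 10^(94/10) + 10^(87/10) = 3.238e+09.
L_total = 10·log₁₀(3.238e+09) = 95.10 dB.

95 dB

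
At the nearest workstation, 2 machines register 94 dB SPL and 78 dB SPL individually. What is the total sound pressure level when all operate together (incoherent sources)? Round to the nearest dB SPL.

94 dB SPL

Incoherent sources combine by intensity addition: L_total = 10·log₁₀(Σ 10^(L_i/10)).
Σ 10^(L/10) = 10^(94/10) + 10^(78/10) = 2.575e+09.
L_total = 10·log₁₀(2.575e+09) = 94.11 dB SPL.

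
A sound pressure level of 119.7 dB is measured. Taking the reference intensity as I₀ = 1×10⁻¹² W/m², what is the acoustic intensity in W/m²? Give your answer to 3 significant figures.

L = 10·log₁₀(I/I₀) ⇒ I = I₀·10^(L/10) = 10⁻¹² × 10^11.97.

0.933 W/m²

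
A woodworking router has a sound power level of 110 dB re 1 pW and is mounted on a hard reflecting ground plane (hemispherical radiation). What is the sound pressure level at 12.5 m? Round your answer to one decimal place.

L_p = L_w − 10·log₁₀(2π·r²) with r = 12.5 m.
2π·r² = 981.7 m², 10·log₁₀ of that is 29.920 dB.
L_p = 110 − 29.920 = 80.08 dB.

80.1 dB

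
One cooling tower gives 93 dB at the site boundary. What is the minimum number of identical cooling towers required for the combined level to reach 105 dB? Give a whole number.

16

N identical sources give L₁ + 10·log₁₀ N, so require 10·log₁₀ N ≥ 105 − 93 = 12.0 dB.
N ≥ 10^(12.0/10) = 15.849, so N = 16.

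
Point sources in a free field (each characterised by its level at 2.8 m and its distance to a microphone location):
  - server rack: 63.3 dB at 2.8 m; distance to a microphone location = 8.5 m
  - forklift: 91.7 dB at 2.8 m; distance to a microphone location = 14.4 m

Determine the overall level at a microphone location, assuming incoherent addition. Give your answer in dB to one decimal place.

Apply inverse-square spreading to bring every level to the receiver, then sum 10^(L/10).
server rack: 63.3 − 20·log₁₀(8.5/2.8) = 63.3 − 9.65 = 53.65 dB.
forklift: 91.7 − 20·log₁₀(14.4/2.8) = 91.7 − 14.22 = 77.48 dB.
Σ 10^(L/10) = 5.616e+07 → L_total = 10·log₁₀(5.616e+07) = 77.49 dB.

77.5 dB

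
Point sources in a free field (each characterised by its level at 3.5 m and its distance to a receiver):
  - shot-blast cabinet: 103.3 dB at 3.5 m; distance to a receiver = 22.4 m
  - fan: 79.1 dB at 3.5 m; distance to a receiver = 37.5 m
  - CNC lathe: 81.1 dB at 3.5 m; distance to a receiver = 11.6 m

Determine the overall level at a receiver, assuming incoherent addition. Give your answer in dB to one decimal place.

87.3 dB

First find each source's level at the receiver (point-source: −20·log₁₀(r/r_ref)), then combine on an intensity basis.
shot-blast cabinet: 103.3 − 20·log₁₀(22.4/3.5) = 103.3 − 16.12 = 87.18 dB.
fan: 79.1 − 20·log₁₀(37.5/3.5) = 79.1 − 20.60 = 58.50 dB.
CNC lathe: 81.1 − 20·log₁₀(11.6/3.5) = 81.1 − 10.41 = 70.69 dB.
Σ 10^(L/10) = 5.344e+08 → L_total = 10·log₁₀(5.344e+08) = 87.28 dB.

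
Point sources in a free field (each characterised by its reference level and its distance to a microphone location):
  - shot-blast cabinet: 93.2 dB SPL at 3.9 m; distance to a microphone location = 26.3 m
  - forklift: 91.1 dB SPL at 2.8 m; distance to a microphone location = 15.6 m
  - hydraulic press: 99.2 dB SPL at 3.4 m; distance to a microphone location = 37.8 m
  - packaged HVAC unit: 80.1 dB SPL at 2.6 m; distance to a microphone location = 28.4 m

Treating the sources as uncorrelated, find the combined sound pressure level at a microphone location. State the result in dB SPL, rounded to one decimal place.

81.9 dB SPL

First find each source's level at the receiver (point-source: −20·log₁₀(r/r_ref)), then combine on an intensity basis.
shot-blast cabinet: 93.2 − 20·log₁₀(26.3/3.9) = 93.2 − 16.58 = 76.62 dB SPL.
forklift: 91.1 − 20·log₁₀(15.6/2.8) = 91.1 − 14.92 = 76.18 dB SPL.
hydraulic press: 99.2 − 20·log₁₀(37.8/3.4) = 99.2 − 20.92 = 78.28 dB SPL.
packaged HVAC unit: 80.1 − 20·log₁₀(28.4/2.6) = 80.1 − 20.77 = 59.33 dB SPL.
Σ 10^(L/10) = 1.556e+08 → L_total = 10·log₁₀(1.556e+08) = 81.92 dB SPL.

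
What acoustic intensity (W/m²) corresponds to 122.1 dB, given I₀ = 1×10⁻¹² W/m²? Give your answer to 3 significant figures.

1.62 W/m²

I = I₀·10^(L/10) = 10⁻¹² × 10^(122.1/10) = 10^(0.210).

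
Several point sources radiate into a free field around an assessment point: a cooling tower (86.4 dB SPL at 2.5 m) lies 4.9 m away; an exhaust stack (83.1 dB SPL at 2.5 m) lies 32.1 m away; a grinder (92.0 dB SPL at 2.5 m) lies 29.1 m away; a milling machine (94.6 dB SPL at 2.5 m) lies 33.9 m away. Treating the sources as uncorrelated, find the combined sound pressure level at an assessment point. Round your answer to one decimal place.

81.5 dB SPL

Propagate each source to the receiver with L = L_ref − 20·log₁₀(r/r_ref), then add intensities.
cooling tower: 86.4 − 20·log₁₀(4.9/2.5) = 86.4 − 5.85 = 80.55 dB SPL.
exhaust stack: 83.1 − 20·log₁₀(32.1/2.5) = 83.1 − 22.17 = 60.93 dB SPL.
grinder: 92.0 − 20·log₁₀(29.1/2.5) = 92.0 − 21.32 = 70.68 dB SPL.
milling machine: 94.6 − 20·log₁₀(33.9/2.5) = 94.6 − 22.65 = 71.95 dB SPL.
Σ 10^(L/10) = 1.422e+08 → L_total = 10·log₁₀(1.422e+08) = 81.53 dB SPL.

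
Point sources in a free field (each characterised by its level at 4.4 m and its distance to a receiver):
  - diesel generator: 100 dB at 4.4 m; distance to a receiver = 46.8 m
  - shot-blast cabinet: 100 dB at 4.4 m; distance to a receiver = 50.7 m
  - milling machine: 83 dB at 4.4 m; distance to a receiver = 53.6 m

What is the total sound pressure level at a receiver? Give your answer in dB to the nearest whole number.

First find each source's level at the receiver (point-source: −20·log₁₀(r/r_ref)), then combine on an intensity basis.
diesel generator: 100 − 20·log₁₀(46.8/4.4) = 100 − 20.54 = 79.46 dB.
shot-blast cabinet: 100 − 20·log₁₀(50.7/4.4) = 100 − 21.23 = 78.77 dB.
milling machine: 83 − 20·log₁₀(53.6/4.4) = 83 − 21.71 = 61.29 dB.
Σ 10^(L/10) = 1.651e+08 → L_total = 10·log₁₀(1.651e+08) = 82.18 dB.

82 dB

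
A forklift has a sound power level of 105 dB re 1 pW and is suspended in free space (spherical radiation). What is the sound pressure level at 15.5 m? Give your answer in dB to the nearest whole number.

70 dB

The power spreads over a sphere of area 4π·r², so L_p = L_w − 10·log₁₀(4π·r²).
4π·r² = 3019 m², 10·log₁₀ of that is 34.799 dB.
L_p = 105 − 34.799 = 70.20 dB.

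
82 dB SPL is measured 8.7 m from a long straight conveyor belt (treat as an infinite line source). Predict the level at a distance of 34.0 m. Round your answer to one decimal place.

Cylindrical spreading from a line source gives a 10·log₁₀(r₂/r₁) drop.
L₂ = 82 − 10·log₁₀(34.0/8.7) = 82 − 5.920 = 76.08 dB SPL.

76.1 dB SPL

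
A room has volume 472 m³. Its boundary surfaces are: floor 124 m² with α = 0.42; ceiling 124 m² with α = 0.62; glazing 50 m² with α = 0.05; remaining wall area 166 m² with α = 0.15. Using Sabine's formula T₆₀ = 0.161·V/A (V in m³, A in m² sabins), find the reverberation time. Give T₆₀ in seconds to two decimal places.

A = Σ Sᵢαᵢ = 124·0.42 + 124·0.62 + 50·0.05 + 166·0.15 = 156.36 m².
T₆₀ = 0.161·V/A = 0.161·472/156.36 = 0.486 s.

0.49 s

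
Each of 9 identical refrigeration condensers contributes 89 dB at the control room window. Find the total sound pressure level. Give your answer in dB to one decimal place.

L_total = L₁ + 10·log₁₀ N for N identical incoherent sources.
L_total = 89 + 10·log₁₀(9) = 89 + 9.542 = 98.54 dB.

98.5 dB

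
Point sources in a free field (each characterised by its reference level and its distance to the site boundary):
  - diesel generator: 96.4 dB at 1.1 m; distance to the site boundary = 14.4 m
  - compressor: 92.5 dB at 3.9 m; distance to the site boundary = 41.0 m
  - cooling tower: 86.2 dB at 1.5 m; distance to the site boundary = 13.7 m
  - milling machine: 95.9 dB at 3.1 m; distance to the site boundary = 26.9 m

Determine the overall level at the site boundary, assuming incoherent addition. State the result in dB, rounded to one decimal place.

79.9 dB

Apply inverse-square spreading to bring every level to the receiver, then sum 10^(L/10).
diesel generator: 96.4 − 20·log₁₀(14.4/1.1) = 96.4 − 22.34 = 74.06 dB.
compressor: 92.5 − 20·log₁₀(41.0/3.9) = 92.5 − 20.43 = 72.07 dB.
cooling tower: 86.2 − 20·log₁₀(13.7/1.5) = 86.2 − 19.21 = 66.99 dB.
milling machine: 95.9 − 20·log₁₀(26.9/3.1) = 95.9 − 18.77 = 77.13 dB.
Σ 10^(L/10) = 9.823e+07 → L_total = 10·log₁₀(9.823e+07) = 79.92 dB.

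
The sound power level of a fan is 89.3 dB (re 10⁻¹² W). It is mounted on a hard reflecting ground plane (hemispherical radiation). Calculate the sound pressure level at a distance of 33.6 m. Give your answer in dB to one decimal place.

50.8 dB

L_p = L_w − 10·log₁₀(2π·r²) with r = 33.6 m.
2π·r² = 7093 m², 10·log₁₀ of that is 38.509 dB.
L_p = 89.3 − 38.509 = 50.79 dB.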